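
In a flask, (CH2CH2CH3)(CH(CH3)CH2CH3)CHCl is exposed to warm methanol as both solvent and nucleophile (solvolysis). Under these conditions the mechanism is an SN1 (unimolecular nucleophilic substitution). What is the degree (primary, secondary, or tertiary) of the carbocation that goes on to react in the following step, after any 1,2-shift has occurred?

Step 1: Unassisted departure of Cl⁻ (taking the C–Cl bonding pair) generates a secondary carbocation.
Step 2: Carbocation rearrangement: a 1,2-hydride shift from the adjacent sec-butyl carbon converts the initially-formed secondary cation into the more stable tertiary cation.
The cation rearranges from secondary to tertiary via a 1,2-hydride shift from the adjacent sec-butyl carbon; the tertiary cation is what reacts next.

tertiary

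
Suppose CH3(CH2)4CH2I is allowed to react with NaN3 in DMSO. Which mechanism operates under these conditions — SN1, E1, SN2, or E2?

Conditions: a primary substrate with a strong nucleophile in the polar aprotic solvent DMSO.
These conditions are the textbook signature of the SN2 pathway.
An unhindered substrate with a strong nucleophile in a polar aprotic solvent favours one-step backside displacement.

SN2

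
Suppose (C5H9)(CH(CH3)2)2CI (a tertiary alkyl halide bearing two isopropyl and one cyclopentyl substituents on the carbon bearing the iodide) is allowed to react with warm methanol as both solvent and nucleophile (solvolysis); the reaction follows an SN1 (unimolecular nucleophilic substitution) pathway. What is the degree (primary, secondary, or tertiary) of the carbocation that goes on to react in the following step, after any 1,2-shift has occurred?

tertiary

Step 1: Ionisation: the C–I σ-bond cleaves heterolytically; both bonding electrons depart with I⁻, leaving a tertiary carbocation at the α-carbon.
No single 1,2-shift to an adjacent carbon would give a more-substituted cation, so no rearrangement occurs.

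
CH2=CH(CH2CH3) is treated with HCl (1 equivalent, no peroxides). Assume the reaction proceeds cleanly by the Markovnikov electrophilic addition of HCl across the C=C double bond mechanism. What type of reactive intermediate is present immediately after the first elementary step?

secondary carbocation

Step 1: Protonation of the alkene by HCl: the π bond acts as the nucleophile and picks up H⁺, giving the more stable (Markovnikov) secondary carbocation. The H–Cl bond breaks heterolytically, releasing Cl⁻.
After step 1 the species present is a secondary carbocation.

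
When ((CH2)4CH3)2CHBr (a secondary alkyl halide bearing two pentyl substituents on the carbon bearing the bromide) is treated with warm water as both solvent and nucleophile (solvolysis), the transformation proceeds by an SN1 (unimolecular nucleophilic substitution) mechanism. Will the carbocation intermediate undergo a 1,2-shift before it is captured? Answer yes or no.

The first-formed carbocation is secondary.
No single 1,2-shift to an adjacent carbon would produce a more-substituted cation than the one already present, so no rearrangement occurs.

no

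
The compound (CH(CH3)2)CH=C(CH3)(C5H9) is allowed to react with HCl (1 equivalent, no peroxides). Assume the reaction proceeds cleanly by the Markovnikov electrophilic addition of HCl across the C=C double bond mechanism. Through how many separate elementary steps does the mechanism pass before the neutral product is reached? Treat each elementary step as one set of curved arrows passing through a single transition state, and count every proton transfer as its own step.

Step 1: Electrophilic addition begins with the π(C=C) electrons forming a bond to the proton of HCl. Following Markovnikov's rule, the resulting cation is tertiary. The H–Cl bond breaks heterolytically, releasing Cl⁻.
(No 1,2-shift: no single shift to an adjacent carbon would give a more stable cation.)
Step 2: The Cl⁻ anion donates a lone pair to the carbocation, forming the new C–Cl σ-bond and giving the neutral alkyl halide.
Total: 2 elementary steps.

2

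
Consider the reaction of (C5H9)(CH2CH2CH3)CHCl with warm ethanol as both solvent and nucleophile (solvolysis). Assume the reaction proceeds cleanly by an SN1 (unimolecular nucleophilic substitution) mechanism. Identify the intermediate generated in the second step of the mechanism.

tertiary carbocation

Step 1: Unassisted departure of Cl⁻ (taking the C–Cl bonding pair) generates a secondary carbocation.
Step 2: A 1,2-hydride shift from the adjacent cyclopentyl carbon moves the positive charge from the secondary centre to an adjacent carbon, generating a more stable tertiary carbocation.
After step 2 the species present is a tertiary carbocation.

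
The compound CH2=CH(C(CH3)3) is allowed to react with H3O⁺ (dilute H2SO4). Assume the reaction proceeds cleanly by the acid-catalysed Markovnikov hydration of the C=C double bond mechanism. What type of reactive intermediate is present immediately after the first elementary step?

secondary carbocation

Step 1: The π electrons of the C=C bond attack a proton of H3O⁺; Markovnikov addition places the new C–H on the less-substituted alkene carbon, so the positive charge ends up on the more-substituted carbon — a secondary carbocation. H2O is released.
After step 1 the species present is a secondary carbocation.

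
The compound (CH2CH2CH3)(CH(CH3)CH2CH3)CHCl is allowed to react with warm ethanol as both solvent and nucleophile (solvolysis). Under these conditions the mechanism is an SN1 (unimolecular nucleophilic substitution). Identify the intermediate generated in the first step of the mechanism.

secondary carbocation

Step 1: Ionisation: the C–Cl σ-bond cleaves heterolytically; both bonding electrons depart with Cl⁻, leaving a secondary carbocation at the α-carbon.
After step 1 the species present is a secondary carbocation.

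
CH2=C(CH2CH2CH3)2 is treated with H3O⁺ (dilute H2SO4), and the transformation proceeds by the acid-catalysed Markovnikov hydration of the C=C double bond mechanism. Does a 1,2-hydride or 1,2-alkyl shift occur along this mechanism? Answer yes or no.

no

The first-formed carbocation is tertiary.
No single 1,2-shift to an adjacent carbon would produce a more-substituted cation than the one already present, so no rearrangement occurs.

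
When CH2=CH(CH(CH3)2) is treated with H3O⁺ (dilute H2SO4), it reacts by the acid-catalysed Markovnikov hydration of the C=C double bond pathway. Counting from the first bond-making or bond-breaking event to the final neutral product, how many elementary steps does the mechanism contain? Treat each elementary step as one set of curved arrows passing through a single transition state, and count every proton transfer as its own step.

Step 1: The π electrons of the C=C bond attack a proton of H3O⁺; Markovnikov addition places the new C–H on the less-substituted alkene carbon, so the positive charge ends up on the more-substituted carbon — a secondary carbocation. H2O is released.
Step 2: A 1,2-hydride shift from the adjacent isopropyl carbon moves the positive charge from the secondary centre to an adjacent carbon, generating a more stable tertiary carbocation.
Step 3: Water acts as the nucleophile: an oxygen lone pair bonds to the cationic carbon, giving an oxonium-ion intermediate.
Step 4: Deprotonation of the oxonium ion by a water molecule delivers the neutral alcohol and regenerates the acid catalyst.
Total: 4 elementary steps.

4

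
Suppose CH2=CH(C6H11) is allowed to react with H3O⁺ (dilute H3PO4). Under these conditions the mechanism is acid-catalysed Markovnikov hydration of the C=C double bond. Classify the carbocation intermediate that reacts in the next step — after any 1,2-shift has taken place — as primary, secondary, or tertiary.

Step 1: Protonation of the alkene by H3O⁺: the π bond acts as the nucleophile and picks up H⁺, giving the more stable (Markovnikov) secondary carbocation. H2O is released.
Step 2: A hydride (H with its bonding pair) migrates from the adjacent cyclohexyl carbon to the cationic centre — a 1,2-hydride shift — upgrading the secondary cation to a tertiary one.
The cation rearranges from secondary to tertiary via a 1,2-hydride shift from the adjacent cyclohexyl carbon; the tertiary cation is what reacts next.

tertiary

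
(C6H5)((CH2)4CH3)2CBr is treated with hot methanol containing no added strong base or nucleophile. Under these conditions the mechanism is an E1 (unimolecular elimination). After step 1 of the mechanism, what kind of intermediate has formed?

tertiary carbocation

Step 1: The C–Br bond breaks with both electrons going to the bromide; Br⁻ leaves and a tertiary carbocation remains.
After step 1 the species present is a tertiary carbocation.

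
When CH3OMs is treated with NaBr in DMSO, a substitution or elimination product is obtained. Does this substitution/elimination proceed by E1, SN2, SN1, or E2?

SN2

Conditions: a methyl substrate with a strong nucleophile in the polar aprotic solvent DMSO.
These conditions are the textbook signature of the SN2 pathway.
An unhindered substrate with a strong nucleophile in a polar aprotic solvent favours one-step backside displacement.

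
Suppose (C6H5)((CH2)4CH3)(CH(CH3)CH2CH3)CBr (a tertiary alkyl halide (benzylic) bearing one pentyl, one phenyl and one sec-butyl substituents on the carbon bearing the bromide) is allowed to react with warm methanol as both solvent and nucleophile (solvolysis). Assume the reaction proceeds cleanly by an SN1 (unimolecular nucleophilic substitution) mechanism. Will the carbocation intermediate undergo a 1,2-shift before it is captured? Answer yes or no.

The first-formed carbocation is tertiary.
No single 1,2-shift to an adjacent carbon would produce a more-substituted cation than the one already present, so no rearrangement occurs.

no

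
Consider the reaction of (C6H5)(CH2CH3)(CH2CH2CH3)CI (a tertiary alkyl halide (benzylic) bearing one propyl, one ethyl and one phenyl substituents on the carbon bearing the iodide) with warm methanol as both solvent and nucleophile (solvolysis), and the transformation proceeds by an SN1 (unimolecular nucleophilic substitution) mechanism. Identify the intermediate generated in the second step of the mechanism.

oxonium ion

Step 1: The C–I bond breaks with both electrons going to the iodide; I⁻ leaves and a tertiary carbocation remains.
Step 2: A lone pair on the oxygen of CH3OH attacks the carbocation, forming a new C–O σ-bond and an oxonium ion.
After step 2 the species present is an oxonium ion.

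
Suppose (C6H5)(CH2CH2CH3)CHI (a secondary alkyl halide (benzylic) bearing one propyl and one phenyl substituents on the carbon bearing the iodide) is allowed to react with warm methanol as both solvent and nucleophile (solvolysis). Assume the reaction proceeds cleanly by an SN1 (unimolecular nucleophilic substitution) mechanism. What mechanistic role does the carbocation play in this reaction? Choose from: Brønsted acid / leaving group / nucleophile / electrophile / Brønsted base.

Step 2: Nucleophilic capture: the oxygen of CH3OH bonds to the cationic carbon, producing an oxonium-ion intermediate.
The carbocation accepts an electron pair into an empty or π* orbital — it is the electrophile.

electrophile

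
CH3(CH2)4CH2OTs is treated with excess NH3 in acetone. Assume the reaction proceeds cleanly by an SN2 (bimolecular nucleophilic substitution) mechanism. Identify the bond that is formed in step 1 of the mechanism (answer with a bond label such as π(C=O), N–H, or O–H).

Step 1: A lone pair on the N of NH3 attacks the α-carbon from the back side while the C–O bond breaks; both bonding electrons leave with TsO⁻. The product of this concerted step is an alkylammonium ion.
The bond formed in this step is the C–N bond.

C–N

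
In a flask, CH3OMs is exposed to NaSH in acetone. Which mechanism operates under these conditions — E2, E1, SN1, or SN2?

SN2

Conditions: a methyl substrate with a strong nucleophile in the polar aprotic solvent acetone.
These conditions are the textbook signature of the SN2 pathway.
An unhindered substrate with a strong nucleophile in a polar aprotic solvent favours one-step backside displacement.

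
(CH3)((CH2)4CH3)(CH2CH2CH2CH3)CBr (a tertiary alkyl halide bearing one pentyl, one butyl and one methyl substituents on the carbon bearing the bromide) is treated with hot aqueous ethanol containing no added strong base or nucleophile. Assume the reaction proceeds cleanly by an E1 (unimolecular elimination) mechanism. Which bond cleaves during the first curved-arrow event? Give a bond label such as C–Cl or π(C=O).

C–Br

Step 1: Rate-determining heterolysis of the C–Br bond gives Br⁻ and a tertiary carbocation.
The bond broken in this step is the C–Br bond.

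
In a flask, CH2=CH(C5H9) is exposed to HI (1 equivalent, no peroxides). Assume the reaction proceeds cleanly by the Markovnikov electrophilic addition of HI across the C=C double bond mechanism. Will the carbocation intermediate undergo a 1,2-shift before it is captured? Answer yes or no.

The first-formed carbocation is secondary.
The adjacent cyclopentyl carbon already bears 2 other carbon substituents and has a hydrogen to migrate; after a 1,2-hydride shift from that carbon the positive charge sits on a tertiary centre.
Tertiary is more stable than secondary, so the shift occurs.

yes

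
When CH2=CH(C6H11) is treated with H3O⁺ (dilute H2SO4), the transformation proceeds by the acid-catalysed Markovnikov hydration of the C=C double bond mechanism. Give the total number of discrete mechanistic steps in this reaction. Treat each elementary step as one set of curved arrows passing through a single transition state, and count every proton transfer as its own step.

4

Step 1: The π electrons of the C=C bond attack a proton of H3O⁺; Markovnikov addition places the new C–H on the less-substituted alkene carbon, so the positive charge ends up on the more-substituted carbon — a secondary carbocation. H2O is released.
Step 2: A 1,2-hydride shift from the adjacent cyclohexyl carbon moves the positive charge from the secondary centre to an adjacent carbon, generating a more stable tertiary carbocation.
Step 3: Water acts as the nucleophile: an oxygen lone pair bonds to the cationic carbon, giving an oxonium-ion intermediate.
Step 4: Proton transfer from the O–H of the oxonium ion to H2O completes the catalytic cycle and yields the alcohol.
Total: 4 elementary steps.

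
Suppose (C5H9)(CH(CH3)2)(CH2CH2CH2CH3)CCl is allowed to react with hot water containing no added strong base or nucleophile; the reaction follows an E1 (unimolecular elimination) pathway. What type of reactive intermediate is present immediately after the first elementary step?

Step 1: Unassisted departure of Cl⁻ (taking the C–Cl bonding pair) generates a tertiary carbocation.
After step 1 the species present is a tertiary carbocation.

tertiary carbocation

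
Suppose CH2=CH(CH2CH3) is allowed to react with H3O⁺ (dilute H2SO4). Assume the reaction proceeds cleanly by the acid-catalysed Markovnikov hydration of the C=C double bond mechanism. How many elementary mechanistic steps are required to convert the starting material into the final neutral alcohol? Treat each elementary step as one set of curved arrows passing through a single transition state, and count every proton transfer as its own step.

3

Step 1: Protonation of the alkene by H3O⁺: the π bond acts as the nucleophile and picks up H⁺, giving the more stable (Markovnikov) secondary carbocation. H2O is released.
(No 1,2-shift: no single shift to an adjacent carbon would give a more stable cation.)
Step 2: Nucleophilic capture of the cation by H2O produces the protonated alcohol (an oxonium ion).
Step 3: Deprotonation of the oxonium ion by a water molecule delivers the neutral alcohol and regenerates the acid catalyst.
Total: 3 elementary steps.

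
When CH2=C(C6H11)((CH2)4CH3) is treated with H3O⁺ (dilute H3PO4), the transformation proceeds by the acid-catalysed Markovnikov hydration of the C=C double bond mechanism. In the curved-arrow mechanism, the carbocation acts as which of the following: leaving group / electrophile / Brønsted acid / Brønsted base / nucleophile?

Step 2: Water acts as the nucleophile: an oxygen lone pair bonds to the cationic carbon, giving an oxonium-ion intermediate.
The carbocation accepts an electron pair into an empty or π* orbital — it is the electrophile.

electrophile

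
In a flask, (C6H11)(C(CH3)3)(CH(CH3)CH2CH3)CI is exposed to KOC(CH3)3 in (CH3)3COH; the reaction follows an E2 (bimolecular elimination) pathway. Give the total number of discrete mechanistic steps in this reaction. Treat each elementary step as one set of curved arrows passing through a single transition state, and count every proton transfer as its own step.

1

Step 1: In one step, (CH3)3CO⁻ pulls off a β-proton, the C–I bond cleaves, and a C=C double bond forms between the α- and β-carbons (E2, anti elimination).
Total: 1 elementary step.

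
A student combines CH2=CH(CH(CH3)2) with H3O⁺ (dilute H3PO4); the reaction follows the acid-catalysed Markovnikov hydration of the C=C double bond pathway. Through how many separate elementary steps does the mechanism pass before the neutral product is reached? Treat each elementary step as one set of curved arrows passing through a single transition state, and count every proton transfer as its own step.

Step 1: Protonation of the alkene by H3O⁺: the π bond acts as the nucleophile and picks up H⁺, giving the more stable (Markovnikov) secondary carbocation. H2O is released.
Step 2: Carbocation rearrangement: a 1,2-hydride shift from the adjacent isopropyl carbon converts the initially-formed secondary cation into the more stable tertiary cation.
Step 3: Nucleophilic capture of the cation by H2O produces the protonated alcohol (an oxonium ion).
Step 4: H2O removes a proton from the oxonium oxygen, regenerating H3O⁺ and giving the neutral alcohol.
Total: 4 elementary steps.

4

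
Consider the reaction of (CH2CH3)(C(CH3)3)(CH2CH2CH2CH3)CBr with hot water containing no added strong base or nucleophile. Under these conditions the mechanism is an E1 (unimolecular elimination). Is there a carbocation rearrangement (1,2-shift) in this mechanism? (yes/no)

The first-formed carbocation is tertiary.
No single 1,2-shift to an adjacent carbon would produce a more-substituted cation than the one already present, so no rearrangement occurs.

no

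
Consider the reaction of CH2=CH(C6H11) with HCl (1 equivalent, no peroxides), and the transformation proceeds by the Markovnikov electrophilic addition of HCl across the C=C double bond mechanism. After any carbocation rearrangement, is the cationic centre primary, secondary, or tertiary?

tertiary

Step 1: Electrophilic addition begins with the π(C=C) electrons forming a bond to the proton of HCl. Following Markovnikov's rule, the resulting cation is secondary. The H–Cl bond breaks heterolytically, releasing Cl⁻.
Step 2: A 1,2-hydride shift from the adjacent cyclohexyl carbon moves the positive charge from the secondary centre to an adjacent carbon, generating a more stable tertiary carbocation.
The cation rearranges from secondary to tertiary via a 1,2-hydride shift from the adjacent cyclohexyl carbon; the tertiary cation is what reacts next.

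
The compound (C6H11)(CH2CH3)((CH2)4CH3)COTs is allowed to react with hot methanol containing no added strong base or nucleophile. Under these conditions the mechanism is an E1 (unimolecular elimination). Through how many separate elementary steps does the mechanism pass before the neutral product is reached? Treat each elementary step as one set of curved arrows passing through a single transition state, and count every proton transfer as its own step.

Step 1: The C–O bond breaks with both electrons going to the tosylate; TsO⁻ leaves and a tertiary carbocation remains.
(No 1,2-shift: no single shift to an adjacent carbon would give a more stable cation.)
Step 2: Loss of a β-proton to a methanol molecule of the solvent: the C–H bonding pair collapses toward the cationic carbon to form the C=C π bond, yielding the alkene.
Total: 2 elementary steps.

2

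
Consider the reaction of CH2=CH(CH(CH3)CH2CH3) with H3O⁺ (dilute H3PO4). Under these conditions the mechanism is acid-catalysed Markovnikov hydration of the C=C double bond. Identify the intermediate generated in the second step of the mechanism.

tertiary carbocation

Step 1: Protonation of the alkene by H3O⁺: the π bond acts as the nucleophile and picks up H⁺, giving the more stable (Markovnikov) secondary carbocation. H2O is released.
Step 2: A 1,2-hydride shift from the adjacent sec-butyl carbon moves the positive charge from the secondary centre to an adjacent carbon, generating a more stable tertiary carbocation.
After step 2 the species present is a tertiary carbocation.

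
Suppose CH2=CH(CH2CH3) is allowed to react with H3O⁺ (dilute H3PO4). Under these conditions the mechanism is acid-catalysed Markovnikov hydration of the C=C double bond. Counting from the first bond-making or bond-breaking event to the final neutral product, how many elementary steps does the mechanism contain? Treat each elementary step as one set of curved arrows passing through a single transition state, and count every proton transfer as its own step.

Step 1: Protonation of the alkene by H3O⁺: the π bond acts as the nucleophile and picks up H⁺, giving the more stable (Markovnikov) secondary carbocation. H2O is released.
(No 1,2-shift: no single shift to an adjacent carbon would give a more stable cation.)
Step 2: Water acts as the nucleophile: an oxygen lone pair bonds to the cationic carbon, giving an oxonium-ion intermediate.
Step 3: Deprotonation of the oxonium ion by a water molecule delivers the neutral alcohol and regenerates the acid catalyst.
Total: 3 elementary steps.

3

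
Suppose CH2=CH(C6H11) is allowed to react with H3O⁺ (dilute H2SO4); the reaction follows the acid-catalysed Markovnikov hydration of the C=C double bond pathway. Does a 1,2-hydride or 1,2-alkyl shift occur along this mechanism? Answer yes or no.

The first-formed carbocation is secondary.
The adjacent cyclohexyl carbon already bears 2 other carbon substituents and has a hydrogen to migrate; after a 1,2-hydride shift from that carbon the positive charge sits on a tertiary centre.
Tertiary is more stable than secondary, so the shift occurs.

yes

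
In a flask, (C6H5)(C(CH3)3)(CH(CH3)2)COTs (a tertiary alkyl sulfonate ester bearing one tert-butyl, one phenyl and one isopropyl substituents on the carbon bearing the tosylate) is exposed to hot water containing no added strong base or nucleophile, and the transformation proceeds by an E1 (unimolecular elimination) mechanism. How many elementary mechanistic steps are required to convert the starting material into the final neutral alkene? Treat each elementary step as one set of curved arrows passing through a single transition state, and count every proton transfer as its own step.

2

Step 1: The C–O bond breaks with both electrons going to the tosylate; TsO⁻ leaves and a tertiary carbocation remains.
(No 1,2-shift: no single shift to an adjacent carbon would give a more stable cation.)
Step 2: A weak base (a water molecule from the solvent) removes a proton from a carbon adjacent to the cationic centre; the electrons of that C–H bond become the new π(C=C) bond, giving the alkene.
Total: 2 elementary steps.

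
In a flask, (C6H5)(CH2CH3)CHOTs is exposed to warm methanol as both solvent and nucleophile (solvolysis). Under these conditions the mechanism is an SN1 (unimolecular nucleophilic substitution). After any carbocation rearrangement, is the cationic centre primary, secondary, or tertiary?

secondary

Step 1: Rate-determining heterolysis of the C–O bond gives TsO⁻ and a secondary carbocation.
No single 1,2-shift to an adjacent carbon would give a more-substituted cation, so no rearrangement occurs.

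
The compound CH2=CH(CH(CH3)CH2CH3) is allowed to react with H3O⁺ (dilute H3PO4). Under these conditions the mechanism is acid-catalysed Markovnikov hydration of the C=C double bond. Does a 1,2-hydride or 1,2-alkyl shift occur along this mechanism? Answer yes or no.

The first-formed carbocation is secondary.
The adjacent sec-butyl carbon already bears 2 other carbon substituents and has a hydrogen to migrate; after a 1,2-hydride shift from that carbon the positive charge sits on a tertiary centre.
Tertiary is more stable than secondary, so the shift occurs.

yes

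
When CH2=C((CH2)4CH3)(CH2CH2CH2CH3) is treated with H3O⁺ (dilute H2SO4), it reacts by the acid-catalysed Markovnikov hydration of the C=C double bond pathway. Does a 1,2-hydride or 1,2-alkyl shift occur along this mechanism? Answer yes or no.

The first-formed carbocation is tertiary.
No single 1,2-shift to an adjacent carbon would produce a more-substituted cation than the one already present, so no rearrangement occurs.

no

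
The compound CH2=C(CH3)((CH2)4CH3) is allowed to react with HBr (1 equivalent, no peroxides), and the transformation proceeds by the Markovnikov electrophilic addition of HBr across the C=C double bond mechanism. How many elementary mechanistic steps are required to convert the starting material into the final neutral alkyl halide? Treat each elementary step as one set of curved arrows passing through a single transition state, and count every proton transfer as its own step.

2

Step 1: Protonation of the alkene by HBr: the π bond acts as the nucleophile and picks up H⁺, giving the more stable (Markovnikov) tertiary carbocation. The H–Br bond breaks heterolytically, releasing Br⁻.
(No 1,2-shift: no single shift to an adjacent carbon would give a more stable cation.)
Step 2: Nucleophilic attack by Br⁻ on the carbocation completes the addition, giving R–Br.
Total: 2 elementary steps.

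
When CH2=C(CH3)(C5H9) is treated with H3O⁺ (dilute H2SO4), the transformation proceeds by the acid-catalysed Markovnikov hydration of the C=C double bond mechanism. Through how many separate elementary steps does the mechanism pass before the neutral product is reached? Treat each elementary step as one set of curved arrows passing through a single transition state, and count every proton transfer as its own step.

Step 1: Protonation of the alkene by H3O⁺: the π bond acts as the nucleophile and picks up H⁺, giving the more stable (Markovnikov) tertiary carbocation. H2O is released.
(No 1,2-shift: no single shift to an adjacent carbon would give a more stable cation.)
Step 2: Water acts as the nucleophile: an oxygen lone pair bonds to the cationic carbon, giving an oxonium-ion intermediate.
Step 3: Deprotonation of the oxonium ion by a water molecule delivers the neutral alcohol and regenerates the acid catalyst.
Total: 3 elementary steps.

3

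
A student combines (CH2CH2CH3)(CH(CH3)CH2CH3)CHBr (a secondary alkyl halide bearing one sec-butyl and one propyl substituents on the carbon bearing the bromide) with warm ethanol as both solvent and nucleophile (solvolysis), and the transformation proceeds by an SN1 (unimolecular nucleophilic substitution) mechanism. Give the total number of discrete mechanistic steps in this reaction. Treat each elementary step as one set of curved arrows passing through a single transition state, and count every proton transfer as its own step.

Step 1: Ionisation: the C–Br σ-bond cleaves heterolytically; both bonding electrons depart with Br⁻, leaving a secondary carbocation at the α-carbon.
Step 2: A 1,2-hydride shift from the adjacent sec-butyl carbon moves the positive charge from the secondary centre to an adjacent carbon, generating a more stable tertiary carbocation.
Step 3: CH3CH2OH donates an oxygen lone pair into the empty p orbital of the cation, giving a protonated ether (an oxonium ion).
Step 4: Deprotonation of the oxonium oxygen by solvent ethanol yields the neutral ether.
Total: 4 elementary steps.

4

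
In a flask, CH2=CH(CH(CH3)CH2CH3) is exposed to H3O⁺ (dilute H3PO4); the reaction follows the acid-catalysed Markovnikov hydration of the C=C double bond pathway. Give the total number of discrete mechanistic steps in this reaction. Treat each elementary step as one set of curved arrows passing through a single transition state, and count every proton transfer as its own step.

Step 1: Protonation of the alkene by H3O⁺: the π bond acts as the nucleophile and picks up H⁺, giving the more stable (Markovnikov) secondary carbocation. H2O is released.
Step 2: A hydride (H with its bonding pair) migrates from the adjacent sec-butyl carbon to the cationic centre — a 1,2-hydride shift — upgrading the secondary cation to a tertiary one.
Step 3: Water acts as the nucleophile: an oxygen lone pair bonds to the cationic carbon, giving an oxonium-ion intermediate.
Step 4: Proton transfer from the O–H of the oxonium ion to H2O completes the catalytic cycle and yields the alcohol.
Total: 4 elementary steps.

4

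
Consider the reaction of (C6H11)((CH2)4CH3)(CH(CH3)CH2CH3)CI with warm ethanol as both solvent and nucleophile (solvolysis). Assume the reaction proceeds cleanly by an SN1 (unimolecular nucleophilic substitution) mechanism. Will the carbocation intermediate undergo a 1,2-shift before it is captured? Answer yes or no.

The first-formed carbocation is tertiary.
No single 1,2-shift to an adjacent carbon would produce a more-substituted cation than the one already present, so no rearrangement occurs.

no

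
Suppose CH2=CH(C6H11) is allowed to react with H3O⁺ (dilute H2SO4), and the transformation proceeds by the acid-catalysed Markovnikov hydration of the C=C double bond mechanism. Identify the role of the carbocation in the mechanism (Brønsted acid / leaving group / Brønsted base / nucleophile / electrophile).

electrophile

Step 3: Water acts as the nucleophile: an oxygen lone pair bonds to the cationic carbon, giving an oxonium-ion intermediate.
The carbocation accepts an electron pair into an empty or π* orbital — it is the electrophile.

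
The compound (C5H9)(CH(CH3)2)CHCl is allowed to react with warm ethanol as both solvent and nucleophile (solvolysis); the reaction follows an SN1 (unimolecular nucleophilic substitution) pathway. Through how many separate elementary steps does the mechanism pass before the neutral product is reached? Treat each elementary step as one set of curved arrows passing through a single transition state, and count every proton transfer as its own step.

Step 1: Unassisted departure of Cl⁻ (taking the C–Cl bonding pair) generates a secondary carbocation.
Step 2: A 1,2-hydride shift from the adjacent isopropyl carbon moves the positive charge from the secondary centre to an adjacent carbon, generating a more stable tertiary carbocation.
Step 3: CH3CH2OH donates an oxygen lone pair into the empty p orbital of the cation, giving a protonated ether (an oxonium ion).
Step 4: A second solvent molecule removes the proton on oxygen, giving the neutral ether product.
Total: 4 elementary steps.

4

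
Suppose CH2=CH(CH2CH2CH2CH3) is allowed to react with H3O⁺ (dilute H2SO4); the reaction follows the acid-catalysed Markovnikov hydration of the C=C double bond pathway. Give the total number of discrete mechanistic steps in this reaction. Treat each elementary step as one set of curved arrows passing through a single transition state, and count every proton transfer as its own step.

3

Step 1: The π electrons of the C=C bond attack a proton of H3O⁺; Markovnikov addition places the new C–H on the less-substituted alkene carbon, so the positive charge ends up on the more-substituted carbon — a secondary carbocation. H2O is released.
(No 1,2-shift: no single shift to an adjacent carbon would give a more stable cation.)
Step 2: A lone pair on the oxygen of H2O attacks the carbocation, forming a C–O bond and an oxonium ion (a protonated alcohol).
Step 3: H2O removes a proton from the oxonium oxygen, regenerating H3O⁺ and giving the neutral alcohol.
Total: 3 elementary steps.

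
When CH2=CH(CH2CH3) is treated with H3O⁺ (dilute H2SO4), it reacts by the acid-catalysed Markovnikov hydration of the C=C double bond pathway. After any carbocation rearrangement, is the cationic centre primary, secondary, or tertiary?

Step 1: Electrophilic addition begins with the π(C=C) electrons forming a bond to the proton of H3O⁺. Following Markovnikov's rule, the resulting cation is secondary. H2O is released.
No single 1,2-shift to an adjacent carbon would give a more-substituted cation, so no rearrangement occurs.

secondary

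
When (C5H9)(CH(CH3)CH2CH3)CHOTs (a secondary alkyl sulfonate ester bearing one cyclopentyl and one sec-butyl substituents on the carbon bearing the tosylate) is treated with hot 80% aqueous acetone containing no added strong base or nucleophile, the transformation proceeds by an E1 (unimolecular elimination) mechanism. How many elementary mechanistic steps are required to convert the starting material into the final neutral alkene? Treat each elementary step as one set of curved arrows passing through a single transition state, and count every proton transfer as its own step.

3

Step 1: Unassisted departure of TsO⁻ (taking the C–O bonding pair) generates a secondary carbocation.
Step 2: A hydride (H with its bonding pair) migrates from the adjacent cyclopentyl carbon to the cationic centre — a 1,2-hydride shift — upgrading the secondary cation to a tertiary one.
Step 3: Loss of a β-proton to a water molecule of the solvent: the C–H bonding pair collapses toward the cationic carbon to form the C=C π bond, yielding the alkene.
Total: 3 elementary steps.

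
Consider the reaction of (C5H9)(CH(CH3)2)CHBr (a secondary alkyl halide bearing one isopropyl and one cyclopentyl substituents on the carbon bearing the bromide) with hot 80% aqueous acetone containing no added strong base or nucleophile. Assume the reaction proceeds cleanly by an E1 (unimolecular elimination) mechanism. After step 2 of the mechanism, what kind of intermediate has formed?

tertiary carbocation

Step 1: Rate-determining heterolysis of the C–Br bond gives Br⁻ and a secondary carbocation.
Step 2: Carbocation rearrangement: a 1,2-hydride shift from the adjacent isopropyl carbon converts the initially-formed secondary cation into the more stable tertiary cation.
After step 2 the species present is a tertiary carbocation.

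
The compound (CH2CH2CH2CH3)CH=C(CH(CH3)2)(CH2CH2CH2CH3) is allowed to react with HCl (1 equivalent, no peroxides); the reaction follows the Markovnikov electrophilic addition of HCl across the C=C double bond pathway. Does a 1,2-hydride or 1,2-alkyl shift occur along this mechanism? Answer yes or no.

no

The first-formed carbocation is tertiary.
No single 1,2-shift to an adjacent carbon would produce a more-substituted cation than the one already present, so no rearrangement occurs.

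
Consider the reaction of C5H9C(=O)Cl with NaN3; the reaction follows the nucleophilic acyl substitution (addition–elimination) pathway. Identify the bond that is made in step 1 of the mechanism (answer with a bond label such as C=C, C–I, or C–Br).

Step 1: A lone pair on the N of N3⁻ attacks the electrophilic acyl carbon; the π(C=O) electrons move onto oxygen, giving a tetrahedral intermediate.
The bond formed in this step is the C–N bond.

C–N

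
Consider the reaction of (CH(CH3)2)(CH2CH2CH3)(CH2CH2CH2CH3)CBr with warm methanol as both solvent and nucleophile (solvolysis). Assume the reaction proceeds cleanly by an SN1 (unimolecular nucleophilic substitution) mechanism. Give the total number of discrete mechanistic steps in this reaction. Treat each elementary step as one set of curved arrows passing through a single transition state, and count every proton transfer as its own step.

Step 1: Ionisation: the C–Br σ-bond cleaves heterolytically; both bonding electrons depart with Br⁻, leaving a tertiary carbocation at the α-carbon.
(No 1,2-shift: no single shift to an adjacent carbon would give a more stable cation.)
Step 2: Nucleophilic capture: the oxygen of CH3OH bonds to the cationic carbon, producing an oxonium-ion intermediate.
Step 3: A second solvent molecule removes the proton on oxygen, giving the neutral ether product.
Total: 3 elementary steps.

3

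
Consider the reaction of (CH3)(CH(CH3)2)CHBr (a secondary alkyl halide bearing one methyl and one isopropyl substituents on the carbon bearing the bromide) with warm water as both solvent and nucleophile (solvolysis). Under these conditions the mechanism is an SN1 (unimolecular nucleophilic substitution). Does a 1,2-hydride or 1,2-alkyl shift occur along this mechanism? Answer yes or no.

yes

The first-formed carbocation is secondary.
The adjacent isopropyl carbon already bears 2 other carbon substituents and has a hydrogen to migrate; after a 1,2-hydride shift from that carbon the positive charge sits on a tertiary centre.
Tertiary is more stable than secondary, so the shift occurs.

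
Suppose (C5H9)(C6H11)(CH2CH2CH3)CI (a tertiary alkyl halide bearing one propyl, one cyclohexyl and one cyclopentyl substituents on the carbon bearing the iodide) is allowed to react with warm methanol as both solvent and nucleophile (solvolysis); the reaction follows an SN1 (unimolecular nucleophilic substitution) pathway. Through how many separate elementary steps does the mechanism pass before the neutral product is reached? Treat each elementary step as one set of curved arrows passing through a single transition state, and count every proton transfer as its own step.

3

Step 1: Ionisation: the C–I σ-bond cleaves heterolytically; both bonding electrons depart with I⁻, leaving a tertiary carbocation at the α-carbon.
(No 1,2-shift: no single shift to an adjacent carbon would give a more stable cation.)
Step 2: Nucleophilic capture: the oxygen of CH3OH bonds to the cationic carbon, producing an oxonium-ion intermediate.
Step 3: Deprotonation of the oxonium oxygen by solvent methanol yields the neutral ether.
Total: 3 elementary steps.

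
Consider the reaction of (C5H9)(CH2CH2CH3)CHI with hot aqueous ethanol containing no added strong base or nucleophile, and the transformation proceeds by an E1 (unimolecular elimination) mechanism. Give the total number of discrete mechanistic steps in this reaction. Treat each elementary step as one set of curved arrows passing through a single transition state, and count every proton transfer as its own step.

3

Step 1: Rate-determining heterolysis of the C–I bond gives I⁻ and a secondary carbocation.
Step 2: Carbocation rearrangement: a 1,2-hydride shift from the adjacent cyclopentyl carbon converts the initially-formed secondary cation into the more stable tertiary cation.
Step 3: Loss of a β-proton to a water (or ethanol) molecule of the solvent: the C–H bonding pair collapses toward the cationic carbon to form the C=C π bond, yielding the alkene.
Total: 3 elementary steps.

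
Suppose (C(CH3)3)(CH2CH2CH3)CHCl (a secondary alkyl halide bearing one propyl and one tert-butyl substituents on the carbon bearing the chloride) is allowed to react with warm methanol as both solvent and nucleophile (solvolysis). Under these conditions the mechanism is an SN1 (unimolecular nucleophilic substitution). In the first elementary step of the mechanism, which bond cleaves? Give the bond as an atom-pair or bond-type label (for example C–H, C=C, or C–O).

Step 1: The C–Cl bond breaks with both electrons going to the chloride; Cl⁻ leaves and a secondary carbocation remains.
The bond broken in this step is the C–Cl bond.

C–Cl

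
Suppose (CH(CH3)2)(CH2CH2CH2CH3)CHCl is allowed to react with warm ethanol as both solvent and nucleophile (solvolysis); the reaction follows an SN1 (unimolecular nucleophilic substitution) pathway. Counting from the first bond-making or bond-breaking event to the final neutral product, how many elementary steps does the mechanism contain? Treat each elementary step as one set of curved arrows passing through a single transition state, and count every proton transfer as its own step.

Step 1: Rate-determining heterolysis of the C–Cl bond gives Cl⁻ and a secondary carbocation.
Step 2: A 1,2-hydride shift from the adjacent isopropyl carbon moves the positive charge from the secondary centre to an adjacent carbon, generating a more stable tertiary carbocation.
Step 3: CH3CH2OH donates an oxygen lone pair into the empty p orbital of the cation, giving a protonated ether (an oxonium ion).
Step 4: Deprotonation of the oxonium oxygen by solvent ethanol yields the neutral ether.
Total: 4 elementary steps.

4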